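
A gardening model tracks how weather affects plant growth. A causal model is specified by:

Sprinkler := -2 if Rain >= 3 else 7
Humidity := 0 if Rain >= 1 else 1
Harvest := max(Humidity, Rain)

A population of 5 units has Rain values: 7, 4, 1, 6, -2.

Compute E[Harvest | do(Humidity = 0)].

Every unit gets Humidity=0 under the intervention. Harvest values become 7, 4, 1, 6, 0; E[Harvest|do(Humidity=0)] = 3.6.

3.6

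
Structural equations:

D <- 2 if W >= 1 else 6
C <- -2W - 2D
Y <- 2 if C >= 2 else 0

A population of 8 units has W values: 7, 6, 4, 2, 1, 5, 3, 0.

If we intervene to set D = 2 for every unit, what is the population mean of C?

Every unit gets D=2 under the intervention. C values become -18, -16, -12, -8, -6, -14, -10, -4; E[C|do(D=2)] = -11.

-11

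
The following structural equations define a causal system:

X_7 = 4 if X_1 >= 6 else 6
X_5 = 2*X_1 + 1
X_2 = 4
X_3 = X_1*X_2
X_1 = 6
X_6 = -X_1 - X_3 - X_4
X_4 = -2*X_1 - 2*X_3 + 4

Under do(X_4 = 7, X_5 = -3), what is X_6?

The joint intervention fixes X_4 = 7, X_5 = -3, removing each variable's own equation.
X_3 = X_1*X_2  [with X_1=6, X_2=4]  = 24
X_6 = -X_1 - X_3 - X_4  [with X_1=6, X_3=24, X_4=7]  = -37

-37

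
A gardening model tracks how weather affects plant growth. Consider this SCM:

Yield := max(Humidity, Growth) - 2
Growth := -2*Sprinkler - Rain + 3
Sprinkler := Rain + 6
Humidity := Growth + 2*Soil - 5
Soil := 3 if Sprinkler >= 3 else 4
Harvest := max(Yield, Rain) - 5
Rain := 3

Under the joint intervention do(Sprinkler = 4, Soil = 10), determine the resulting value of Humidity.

Under do(Sprinkler = 4, Soil = 10), each intervened variable's structural equation is replaced by its fixed value.
Growth = -2*Sprinkler - Rain + 3  [with Sprinkler=4, Rain=3]  = -8
Humidity = Growth + 2*Soil - 5  [with Growth=-8, Soil=10]  = 7

7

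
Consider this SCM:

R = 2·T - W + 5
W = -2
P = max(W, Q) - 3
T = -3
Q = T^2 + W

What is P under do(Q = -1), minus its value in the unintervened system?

do(Q=-1) replaces the equation Q = T^2 + W with the constant Q = -1.
P = max(W, Q) - 3  [with W=-2, Q=-1]  = -4
Without intervention: Q = T^2 + W  [with T=-3, W=-2]  = 7; P = max(W, Q) - 3  [with W=-2, Q=7]  = 4.
Change = -4 − 4 = -8.

-8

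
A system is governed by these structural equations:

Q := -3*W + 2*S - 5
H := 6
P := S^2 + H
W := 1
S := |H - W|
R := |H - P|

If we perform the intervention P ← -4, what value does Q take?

Under do(P=-4), the mechanism P := S^2 + H is discarded; P is fixed at -4.
Since Q is not a descendant of the intervened variable, it is unaffected.
S = |H - W|  [with H=6, W=1]  = 5
Q = -3*W + 2*S - 5  [with W=1, S=5]  = 2

2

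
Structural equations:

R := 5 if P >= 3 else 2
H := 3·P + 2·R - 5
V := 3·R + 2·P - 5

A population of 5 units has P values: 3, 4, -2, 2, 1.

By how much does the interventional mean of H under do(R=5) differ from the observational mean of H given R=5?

Under do(R=5), R's equation is replaced by R=5 for every unit. Per-unit H: 14, 17, -1, 11, 8. Mean = 9.8.
E[H|R=5] averages over only the 2 units with R=5 (P = 3, 4): H = 14, 17, mean 15.5.
Difference = 9.8 − 15.5 = -5.7.

-5.7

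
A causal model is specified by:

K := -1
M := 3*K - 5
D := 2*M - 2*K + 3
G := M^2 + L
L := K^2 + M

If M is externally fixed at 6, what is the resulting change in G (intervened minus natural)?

-14

do(M=6) replaces the equation M := 3*K - 5 with the constant M = 6.
L = K^2 + M  [with K=-1, M=6]  = 7
G = M^2 + L  [with M=6, L=7]  = 43
Without intervention: M = 3*K - 5  [with K=-1]  = -8; L = K^2 + M  [with K=-1, M=-8]  = -7; G = M^2 + L  [with M=-8, L=-7]  = 57.
Change = 43 − 57 = -14.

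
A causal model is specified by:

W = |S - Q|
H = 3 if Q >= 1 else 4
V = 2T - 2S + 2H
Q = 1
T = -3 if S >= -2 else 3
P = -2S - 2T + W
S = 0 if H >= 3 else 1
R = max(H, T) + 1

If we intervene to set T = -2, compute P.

5

The intervention breaks the incoming arrows to T: T = -3 if S >= -2 else 3 no longer applies, and T = -2.
H = 3 if Q >= 1 else 4  [with Q=1]  = 3
S = 0 if H >= 3 else 1  [with H=3]  = 0
W = |S - Q|  [with S=0, Q=1]  = 1
P = -2S - 2T + W  [with S=0, T=-2, W=1]  = 5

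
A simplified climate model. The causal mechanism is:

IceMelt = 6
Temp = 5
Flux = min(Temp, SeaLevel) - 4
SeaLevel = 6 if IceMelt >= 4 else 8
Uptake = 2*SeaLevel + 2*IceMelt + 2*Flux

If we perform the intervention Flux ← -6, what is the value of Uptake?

12

Intervening sets Flux = -6 and removes its equation (Flux = min(Temp, SeaLevel) - 4).
SeaLevel = 6 if IceMelt >= 4 else 8  [with IceMelt=6]  = 6
Uptake = 2*SeaLevel + 2*IceMelt + 2*Flux  [with SeaLevel=6, IceMelt=6, Flux=-6]  = 12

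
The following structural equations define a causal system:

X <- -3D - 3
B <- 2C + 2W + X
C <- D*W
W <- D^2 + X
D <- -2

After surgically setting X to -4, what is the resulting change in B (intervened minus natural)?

7

do(X=-4) replaces the equation X <- -3D - 3 with the constant X = -4.
W = D^2 + X  [with D=-2, X=-4]  = 0
C = D*W  [with D=-2, W=0]  = 0
B = 2C + 2W + X  [with C=0, W=0, X=-4]  = -4
Without intervention: X = -3D - 3  [with D=-2]  = 3; W = D^2 + X  [with D=-2, X=3]  = 7; C = D*W  [with D=-2, W=7]  = -14; B = 2C + 2W + X  [with C=-14, W=7, X=3]  = -11.
Change = -4 − (-11) = 7.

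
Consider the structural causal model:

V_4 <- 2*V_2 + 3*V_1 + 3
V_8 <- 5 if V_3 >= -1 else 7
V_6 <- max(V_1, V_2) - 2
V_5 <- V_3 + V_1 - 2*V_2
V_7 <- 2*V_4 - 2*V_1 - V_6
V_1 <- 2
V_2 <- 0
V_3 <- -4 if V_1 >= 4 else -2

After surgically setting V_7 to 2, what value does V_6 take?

Intervening sets V_7 = 2 and removes its equation (V_7 <- 2*V_4 - 2*V_1 - V_6).
Since V_6 is not a descendant of the intervened variable, it is unaffected.
V_6 = max(V_1, V_2) - 2  [with V_1=2, V_2=0]  = 0

0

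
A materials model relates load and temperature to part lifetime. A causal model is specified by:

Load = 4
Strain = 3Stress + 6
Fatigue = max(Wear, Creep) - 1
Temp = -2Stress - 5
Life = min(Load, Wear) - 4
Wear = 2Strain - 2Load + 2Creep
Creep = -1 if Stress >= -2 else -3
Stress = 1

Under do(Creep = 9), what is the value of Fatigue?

Under do(Creep=9), the mechanism Creep = -1 if Stress >= -2 else -3 is discarded; Creep is fixed at 9.
Strain = 3Stress + 6  [with Stress=1]  = 9
Wear = 2Strain - 2Load + 2Creep  [with Strain=9, Load=4, Creep=9]  = 28
Fatigue = max(Wear, Creep) - 1  [with Wear=28, Creep=9]  = 27

27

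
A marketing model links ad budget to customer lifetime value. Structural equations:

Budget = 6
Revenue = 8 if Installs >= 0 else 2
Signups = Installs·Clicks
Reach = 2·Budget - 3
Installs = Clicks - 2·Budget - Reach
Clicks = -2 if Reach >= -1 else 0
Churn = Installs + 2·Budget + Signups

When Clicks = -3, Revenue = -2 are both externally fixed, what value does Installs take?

The joint intervention fixes Clicks = -3, Revenue = -2, removing each variable's own equation.
Reach = 2·Budget - 3  [with Budget=6]  = 9
Installs = Clicks - 2·Budget - Reach  [with Clicks=-3, Budget=6, Reach=9]  = -24

-24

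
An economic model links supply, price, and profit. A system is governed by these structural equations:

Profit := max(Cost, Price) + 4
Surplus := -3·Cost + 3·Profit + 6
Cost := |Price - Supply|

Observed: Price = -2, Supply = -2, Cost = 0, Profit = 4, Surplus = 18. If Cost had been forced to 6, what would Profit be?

The intervention breaks the incoming arrows to Cost: Cost := |Price - Supply| no longer applies, and Cost = 6.
Profit = max(Cost, Price) + 4  [with Cost=6, Price=-2]  = 10

10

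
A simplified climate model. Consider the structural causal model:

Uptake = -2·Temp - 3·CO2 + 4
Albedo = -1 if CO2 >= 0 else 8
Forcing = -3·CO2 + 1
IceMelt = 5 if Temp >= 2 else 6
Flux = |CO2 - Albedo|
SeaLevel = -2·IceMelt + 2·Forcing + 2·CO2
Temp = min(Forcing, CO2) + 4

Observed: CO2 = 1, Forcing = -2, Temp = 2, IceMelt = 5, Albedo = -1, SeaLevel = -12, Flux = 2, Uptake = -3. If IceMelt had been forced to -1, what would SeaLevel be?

0

Under do(IceMelt=-1), the mechanism IceMelt = 5 if Temp >= 2 else 6 is discarded; IceMelt is fixed at -1.
Forcing = -3·CO2 + 1  [with CO2=1]  = -2
SeaLevel = -2·IceMelt + 2·Forcing + 2·CO2  [with IceMelt=-1, Forcing=-2, CO2=1]  = 0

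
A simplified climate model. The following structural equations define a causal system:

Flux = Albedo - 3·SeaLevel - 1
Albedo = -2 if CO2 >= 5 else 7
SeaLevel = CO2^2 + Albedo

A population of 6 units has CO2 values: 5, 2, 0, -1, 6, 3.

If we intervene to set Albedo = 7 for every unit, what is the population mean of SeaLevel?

19.5

The intervention sets Albedo=7 in all 6 units regardless of CO2. Recomputing SeaLevel per unit gives 32, 11, 7, 8, 43, 16; average 19.5.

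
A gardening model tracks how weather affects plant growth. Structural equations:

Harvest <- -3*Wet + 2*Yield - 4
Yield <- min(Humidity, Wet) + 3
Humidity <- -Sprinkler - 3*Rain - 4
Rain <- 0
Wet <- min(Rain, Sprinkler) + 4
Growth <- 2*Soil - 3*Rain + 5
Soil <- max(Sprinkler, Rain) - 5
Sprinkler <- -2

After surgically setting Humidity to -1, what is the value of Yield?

2

Intervening sets Humidity = -1 and removes its equation (Humidity <- -Sprinkler - 3*Rain - 4).
Wet = min(Rain, Sprinkler) + 4  [with Rain=0, Sprinkler=-2]  = 2
Yield = min(Humidity, Wet) + 3  [with Humidity=-1, Wet=2]  = 2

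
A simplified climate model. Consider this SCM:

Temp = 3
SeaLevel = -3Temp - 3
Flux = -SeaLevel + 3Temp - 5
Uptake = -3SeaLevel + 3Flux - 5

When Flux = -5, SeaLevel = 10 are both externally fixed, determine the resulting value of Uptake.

-50

The joint intervention fixes Flux = -5, SeaLevel = 10, removing each variable's own equation.
Uptake = -3SeaLevel + 3Flux - 5  [with SeaLevel=10, Flux=-5]  = -50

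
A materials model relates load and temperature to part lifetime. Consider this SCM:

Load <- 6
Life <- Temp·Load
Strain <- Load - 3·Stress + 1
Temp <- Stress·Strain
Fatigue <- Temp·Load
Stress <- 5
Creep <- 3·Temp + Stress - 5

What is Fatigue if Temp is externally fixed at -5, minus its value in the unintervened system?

Under do(Temp=-5), the mechanism Temp <- Stress·Strain is discarded; Temp is fixed at -5.
Fatigue = Temp·Load  [with Temp=-5, Load=6]  = -30
Without intervention: Strain = Load - 3·Stress + 1  [with Load=6, Stress=5]  = -8; Temp = Stress·Strain  [with Stress=5, Strain=-8]  = -40; Fatigue = Temp·Load  [with Temp=-40, Load=6]  = -240.
Change = -30 − (-240) = 210.

210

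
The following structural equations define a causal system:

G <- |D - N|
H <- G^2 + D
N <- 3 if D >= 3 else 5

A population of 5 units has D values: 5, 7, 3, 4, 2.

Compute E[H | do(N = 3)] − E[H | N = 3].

Under do(N=3), N's equation is replaced by N=3 for every unit. Per-unit H: 9, 23, 3, 5, 3. Mean = 8.6.
Conditioning on N=3 selects the 4 unit(s) with D ∈ {5, 7, 3, 4}. Their H values: 9, 23, 3, 5. Mean = 10.
Difference = 8.6 − 10 = -1.4.

-1.4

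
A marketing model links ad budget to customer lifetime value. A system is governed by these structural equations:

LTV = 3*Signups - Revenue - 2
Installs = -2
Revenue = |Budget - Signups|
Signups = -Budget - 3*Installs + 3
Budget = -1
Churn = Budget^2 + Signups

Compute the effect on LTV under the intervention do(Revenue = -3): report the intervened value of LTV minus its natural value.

14

The intervention breaks the incoming arrows to Revenue: Revenue = |Budget - Signups| no longer applies, and Revenue = -3.
Signups = -Budget - 3*Installs + 3  [with Budget=-1, Installs=-2]  = 10
LTV = 3*Signups - Revenue - 2  [with Signups=10, Revenue=-3]  = 31
Without intervention: Signups = -Budget - 3*Installs + 3  [with Budget=-1, Installs=-2]  = 10; Revenue = |Budget - Signups|  [with Budget=-1, Signups=10]  = 11; LTV = 3*Signups - Revenue - 2  [with Signups=10, Revenue=11]  = 17.
Change = 31 − 17 = 14.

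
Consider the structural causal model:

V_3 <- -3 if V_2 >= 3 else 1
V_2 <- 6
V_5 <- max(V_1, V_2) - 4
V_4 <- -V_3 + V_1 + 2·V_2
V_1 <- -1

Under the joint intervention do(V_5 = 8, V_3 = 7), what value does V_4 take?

Under do(V_5 = 8, V_3 = 7), each intervened variable's structural equation is replaced by its fixed value.
V_4 = -V_3 + V_1 + 2·V_2  [with V_3=7, V_1=-1, V_2=6]  = 4

4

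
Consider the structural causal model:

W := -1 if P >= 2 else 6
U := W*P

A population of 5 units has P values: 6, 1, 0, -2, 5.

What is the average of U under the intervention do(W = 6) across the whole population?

The intervention sets W=6 in all 5 units regardless of P. Recomputing U per unit gives 36, 6, 0, -12, 30; average 12.

12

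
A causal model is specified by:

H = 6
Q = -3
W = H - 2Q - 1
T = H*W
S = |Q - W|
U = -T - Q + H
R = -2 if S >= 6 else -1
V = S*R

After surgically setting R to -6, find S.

The intervention breaks the incoming arrows to R: R = -2 if S >= 6 else -1 no longer applies, and R = -6.
S is not downstream of the intervention, so its value is determined by the original equations.
W = H - 2Q - 1  [with H=6, Q=-3]  = 11
S = |Q - W|  [with Q=-3, W=11]  = 14

14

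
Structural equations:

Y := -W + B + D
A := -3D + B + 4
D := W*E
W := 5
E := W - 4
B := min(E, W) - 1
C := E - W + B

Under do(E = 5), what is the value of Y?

do(E=5) replaces the equation E := W - 4 with the constant E = 5.
B = min(E, W) - 1  [with E=5, W=5]  = 4
D = W*E  [with W=5, E=5]  = 25
Y = -W + B + D  [with W=5, B=4, D=25]  = 24

24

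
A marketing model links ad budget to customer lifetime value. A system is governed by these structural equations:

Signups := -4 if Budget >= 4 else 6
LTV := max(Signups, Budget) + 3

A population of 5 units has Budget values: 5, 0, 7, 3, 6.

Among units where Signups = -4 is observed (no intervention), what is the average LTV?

9

E[LTV|Signups=-4] averages over only the 3 units with Signups=-4 (Budget = 5, 7, 6): LTV = 8, 10, 9, mean 9.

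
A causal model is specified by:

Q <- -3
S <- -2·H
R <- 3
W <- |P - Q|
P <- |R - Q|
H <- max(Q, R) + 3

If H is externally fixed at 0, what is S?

0

The intervention breaks the incoming arrows to H: H <- max(Q, R) + 3 no longer applies, and H = 0.
S = -2·H  [with H=0]  = 0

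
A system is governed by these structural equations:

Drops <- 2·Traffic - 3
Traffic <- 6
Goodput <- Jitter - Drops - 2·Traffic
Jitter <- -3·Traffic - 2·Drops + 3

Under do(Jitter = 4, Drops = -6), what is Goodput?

The joint intervention fixes Jitter = 4, Drops = -6, removing each variable's own equation.
Goodput = Jitter - Drops - 2·Traffic  [with Jitter=4, Drops=-6, Traffic=6]  = -2

-2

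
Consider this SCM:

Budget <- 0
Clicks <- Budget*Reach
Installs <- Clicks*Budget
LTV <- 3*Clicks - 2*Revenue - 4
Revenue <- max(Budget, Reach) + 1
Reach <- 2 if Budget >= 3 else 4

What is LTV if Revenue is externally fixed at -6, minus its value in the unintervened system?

22

The intervention breaks the incoming arrows to Revenue: Revenue <- max(Budget, Reach) + 1 no longer applies, and Revenue = -6.
Reach = 2 if Budget >= 3 else 4  [with Budget=0]  = 4
Clicks = Budget*Reach  [with Budget=0, Reach=4]  = 0
LTV = 3*Clicks - 2*Revenue - 4  [with Clicks=0, Revenue=-6]  = 8
Without intervention: Reach = 2 if Budget >= 3 else 4  [with Budget=0]  = 4; Clicks = Budget*Reach  [with Budget=0, Reach=4]  = 0; Revenue = max(Budget, Reach) + 1  [with Budget=0, Reach=4]  = 5; LTV = 3*Clicks - 2*Revenue - 4  [with Clicks=0, Revenue=5]  = -14.
Change = 8 − (-14) = 22.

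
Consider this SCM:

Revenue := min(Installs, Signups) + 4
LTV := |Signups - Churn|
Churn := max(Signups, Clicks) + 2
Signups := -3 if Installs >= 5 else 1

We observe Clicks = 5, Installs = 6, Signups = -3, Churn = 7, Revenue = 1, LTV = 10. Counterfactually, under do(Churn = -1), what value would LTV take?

2

Under do(Churn=-1), the mechanism Churn := max(Signups, Clicks) + 2 is discarded; Churn is fixed at -1.
Signups = -3 if Installs >= 5 else 1  [with Installs=6]  = -3
LTV = |Signups - Churn|  [with Signups=-3, Churn=-1]  = 2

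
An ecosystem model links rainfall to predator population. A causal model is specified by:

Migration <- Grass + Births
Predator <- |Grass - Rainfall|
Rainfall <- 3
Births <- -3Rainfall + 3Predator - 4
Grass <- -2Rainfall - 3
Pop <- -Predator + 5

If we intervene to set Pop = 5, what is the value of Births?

do(Pop=5) replaces the equation Pop <- -Predator + 5 with the constant Pop = 5.
No directed path runs from Pop to Births, so Births keeps its natural value.
Grass = -2Rainfall - 3  [with Rainfall=3]  = -9
Predator = |Grass - Rainfall|  [with Grass=-9, Rainfall=3]  = 12
Births = -3Rainfall + 3Predator - 4  [with Rainfall=3, Predator=12]  = 23

23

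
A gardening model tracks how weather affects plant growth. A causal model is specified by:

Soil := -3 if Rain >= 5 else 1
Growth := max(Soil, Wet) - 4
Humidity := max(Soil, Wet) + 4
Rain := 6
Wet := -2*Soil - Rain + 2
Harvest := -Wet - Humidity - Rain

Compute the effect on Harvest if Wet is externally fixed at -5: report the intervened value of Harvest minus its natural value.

The intervention breaks the incoming arrows to Wet: Wet := -2*Soil - Rain + 2 no longer applies, and Wet = -5.
Soil = -3 if Rain >= 5 else 1  [with Rain=6]  = -3
Humidity = max(Soil, Wet) + 4  [with Soil=-3, Wet=-5]  = 1
Harvest = -Wet - Humidity - Rain  [with Wet=-5, Humidity=1, Rain=6]  = -2
Without intervention: Soil = -3 if Rain >= 5 else 1  [with Rain=6]  = -3; Wet = -2*Soil - Rain + 2  [with Soil=-3, Rain=6]  = 2; Humidity = max(Soil, Wet) + 4  [with Soil=-3, Wet=2]  = 6; Harvest = -Wet - Humidity - Rain  [with Wet=2, Humidity=6, Rain=6]  = -14.
Change = -2 − (-14) = 12.

12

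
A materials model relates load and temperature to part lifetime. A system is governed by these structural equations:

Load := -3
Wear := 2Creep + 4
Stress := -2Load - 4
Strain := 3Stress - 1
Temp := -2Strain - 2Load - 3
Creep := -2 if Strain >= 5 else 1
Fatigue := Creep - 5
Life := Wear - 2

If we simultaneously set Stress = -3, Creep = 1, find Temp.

23

The joint intervention fixes Stress = -3, Creep = 1, removing each variable's own equation.
Strain = 3Stress - 1  [with Stress=-3]  = -10
Temp = -2Strain - 2Load - 3  [with Strain=-10, Load=-3]  = 23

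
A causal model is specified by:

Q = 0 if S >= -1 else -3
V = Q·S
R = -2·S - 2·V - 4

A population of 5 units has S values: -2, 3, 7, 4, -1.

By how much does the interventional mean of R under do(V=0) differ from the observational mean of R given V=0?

2.1

do(V=0) breaks V's dependence on S. With V=0 fixed, R across the units is 0, -10, -18, -12, -2, mean -8.4.
Observing V=0 restricts to units where V's equation naturally yields 0: S ∈ {3, 7, 4, -1}. In that subpopulation R = -10, -18, -12, -2, mean -10.5.
Difference = -8.4 − (-10.5) = 2.1.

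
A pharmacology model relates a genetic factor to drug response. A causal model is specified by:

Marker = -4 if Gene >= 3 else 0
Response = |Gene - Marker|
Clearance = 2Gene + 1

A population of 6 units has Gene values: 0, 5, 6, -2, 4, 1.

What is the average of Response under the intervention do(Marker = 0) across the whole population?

Under do(Marker=0), Marker's equation is replaced by Marker=0 for every unit. Per-unit Response: 0, 5, 6, 2, 4, 1. Mean = 3.

3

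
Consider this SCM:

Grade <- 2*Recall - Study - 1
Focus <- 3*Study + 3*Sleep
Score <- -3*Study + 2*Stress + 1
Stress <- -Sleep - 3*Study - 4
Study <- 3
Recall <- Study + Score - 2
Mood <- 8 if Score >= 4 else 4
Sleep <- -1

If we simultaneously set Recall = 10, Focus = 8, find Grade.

The joint intervention fixes Recall = 10, Focus = 8, removing each variable's own equation.
Grade = 2*Recall - Study - 1  [with Recall=10, Study=3]  = 16

16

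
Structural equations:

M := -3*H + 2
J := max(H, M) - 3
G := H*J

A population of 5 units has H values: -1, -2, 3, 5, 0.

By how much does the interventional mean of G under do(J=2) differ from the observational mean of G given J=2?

-2

The intervention sets J=2 in all 5 units regardless of H. Recomputing G per unit gives -2, -4, 6, 10, 0; average 2.
Conditioning on J=2 selects the 2 unit(s) with H ∈ {-1, 5}. Their G values: -2, 10. Mean = 4.
Difference = 2 − 4 = -2.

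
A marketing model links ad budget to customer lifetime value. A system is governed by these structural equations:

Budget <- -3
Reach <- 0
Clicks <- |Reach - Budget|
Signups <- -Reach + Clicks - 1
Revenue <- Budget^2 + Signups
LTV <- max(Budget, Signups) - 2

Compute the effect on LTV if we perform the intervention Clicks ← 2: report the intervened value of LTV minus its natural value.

-1

The intervention breaks the incoming arrows to Clicks: Clicks <- |Reach - Budget| no longer applies, and Clicks = 2.
Signups = -Reach + Clicks - 1  [with Reach=0, Clicks=2]  = 1
LTV = max(Budget, Signups) - 2  [with Budget=-3, Signups=1]  = -1
Without intervention: Clicks = |Reach - Budget|  [with Reach=0, Budget=-3]  = 3; Signups = -Reach + Clicks - 1  [with Reach=0, Clicks=3]  = 2; LTV = max(Budget, Signups) - 2  [with Budget=-3, Signups=2]  = 0.
Change = -1 − 0 = -1.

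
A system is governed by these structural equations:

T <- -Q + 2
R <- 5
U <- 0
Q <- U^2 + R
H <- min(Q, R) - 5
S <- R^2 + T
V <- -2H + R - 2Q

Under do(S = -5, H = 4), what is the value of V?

Setting S = -5, H = 4 by intervention discards those variables' equations.
Q = U^2 + R  [with U=0, R=5]  = 5
V = -2H + R - 2Q  [with H=4, R=5, Q=5]  = -13

-13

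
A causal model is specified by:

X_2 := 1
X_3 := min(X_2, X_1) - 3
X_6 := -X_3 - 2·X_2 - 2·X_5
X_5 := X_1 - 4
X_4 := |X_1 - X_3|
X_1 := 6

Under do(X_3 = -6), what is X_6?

0

The intervention breaks the incoming arrows to X_3: X_3 := min(X_2, X_1) - 3 no longer applies, and X_3 = -6.
X_5 = X_1 - 4  [with X_1=6]  = 2
X_6 = -X_3 - 2·X_2 - 2·X_5  [with X_3=-6, X_2=1, X_5=2]  = 0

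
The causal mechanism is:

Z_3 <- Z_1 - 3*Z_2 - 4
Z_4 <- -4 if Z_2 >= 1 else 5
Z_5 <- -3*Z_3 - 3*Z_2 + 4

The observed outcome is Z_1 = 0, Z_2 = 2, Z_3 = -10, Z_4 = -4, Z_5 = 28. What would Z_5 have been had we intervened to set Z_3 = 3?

-11

do(Z_3=3) replaces the equation Z_3 <- Z_1 - 3*Z_2 - 4 with the constant Z_3 = 3.
Z_5 = -3*Z_3 - 3*Z_2 + 4  [with Z_3=3, Z_2=2]  = -11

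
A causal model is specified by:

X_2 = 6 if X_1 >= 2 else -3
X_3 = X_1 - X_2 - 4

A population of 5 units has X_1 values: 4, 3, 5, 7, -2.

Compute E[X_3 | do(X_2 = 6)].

-6.6

do(X_2=6) breaks X_2's dependence on X_1. With X_2=6 fixed, X_3 across the units is -6, -7, -5, -3, -12, mean -6.6.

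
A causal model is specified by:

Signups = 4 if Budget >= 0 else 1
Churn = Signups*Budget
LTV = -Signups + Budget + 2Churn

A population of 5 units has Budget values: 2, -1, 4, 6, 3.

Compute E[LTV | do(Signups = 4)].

The intervention sets Signups=4 in all 5 units regardless of Budget. Recomputing LTV per unit gives 14, -13, 32, 50, 23; average 21.2.

21.2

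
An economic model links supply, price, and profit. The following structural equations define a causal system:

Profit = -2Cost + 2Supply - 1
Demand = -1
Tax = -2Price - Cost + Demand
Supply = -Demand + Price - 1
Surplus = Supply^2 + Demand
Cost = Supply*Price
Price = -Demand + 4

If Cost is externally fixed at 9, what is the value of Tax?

Intervening sets Cost = 9 and removes its equation (Cost = Supply*Price).
Price = -Demand + 4  [with Demand=-1]  = 5
Tax = -2Price - Cost + Demand  [with Price=5, Cost=9, Demand=-1]  = -20

-20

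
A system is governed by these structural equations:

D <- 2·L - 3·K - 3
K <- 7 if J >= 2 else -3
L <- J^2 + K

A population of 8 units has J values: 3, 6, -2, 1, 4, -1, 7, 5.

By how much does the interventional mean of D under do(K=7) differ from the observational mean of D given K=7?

-18.75

Under do(K=7), K's equation is replaced by K=7 for every unit. Per-unit D: 8, 62, -2, -8, 22, -8, 88, 40. Mean = 25.25.
E[D|K=7] averages over only the 5 units with K=7 (J = 3, 6, 4, 7, 5): D = 8, 62, 22, 88, 40, mean 44.
Difference = 25.25 − 44 = -18.75.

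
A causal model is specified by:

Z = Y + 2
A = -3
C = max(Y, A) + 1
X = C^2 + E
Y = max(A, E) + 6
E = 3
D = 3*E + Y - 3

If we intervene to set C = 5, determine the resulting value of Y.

Under do(C=5), the mechanism C = max(Y, A) + 1 is discarded; C is fixed at 5.
Since Y is not a descendant of the intervened variable, it is unaffected.
Y = max(A, E) + 6  [with A=-3, E=3]  = 9

9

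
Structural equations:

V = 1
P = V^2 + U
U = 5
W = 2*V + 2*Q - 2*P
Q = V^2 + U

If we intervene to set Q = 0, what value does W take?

-10

do(Q=0) replaces the equation Q = V^2 + U with the constant Q = 0.
P = V^2 + U  [with V=1, U=5]  = 6
W = 2*V + 2*Q - 2*P  [with V=1, Q=0, P=6]  = -10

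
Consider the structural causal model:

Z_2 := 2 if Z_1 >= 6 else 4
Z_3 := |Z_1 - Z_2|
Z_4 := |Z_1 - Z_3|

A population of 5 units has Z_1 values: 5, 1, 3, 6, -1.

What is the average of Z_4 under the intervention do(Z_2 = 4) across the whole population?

3.6

Every unit gets Z_2=4 under the intervention. Z_4 values become 4, 2, 2, 4, 6; E[Z_4|do(Z_2=4)] = 3.6.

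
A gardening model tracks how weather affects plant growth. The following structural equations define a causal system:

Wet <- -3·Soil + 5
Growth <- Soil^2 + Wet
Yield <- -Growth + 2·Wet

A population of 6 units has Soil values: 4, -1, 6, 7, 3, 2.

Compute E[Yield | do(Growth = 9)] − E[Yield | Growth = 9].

-12

Under do(Growth=9), Growth's equation is replaced by Growth=9 for every unit. Per-unit Yield: -23, 7, -35, -41, -17, -11. Mean = -20.
Observing Growth=9 restricts to units where Growth's equation naturally yields 9: Soil ∈ {4, -1}. In that subpopulation Yield = -23, 7, mean -8.
Difference = -20 − (-8) = -12.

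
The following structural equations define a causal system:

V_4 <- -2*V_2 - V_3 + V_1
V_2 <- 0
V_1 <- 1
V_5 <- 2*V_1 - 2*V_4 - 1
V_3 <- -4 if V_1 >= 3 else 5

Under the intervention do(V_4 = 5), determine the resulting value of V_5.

-9

Intervening sets V_4 = 5 and removes its equation (V_4 <- -2*V_2 - V_3 + V_1).
V_5 = 2*V_1 - 2*V_4 - 1  [with V_1=1, V_4=5]  = -9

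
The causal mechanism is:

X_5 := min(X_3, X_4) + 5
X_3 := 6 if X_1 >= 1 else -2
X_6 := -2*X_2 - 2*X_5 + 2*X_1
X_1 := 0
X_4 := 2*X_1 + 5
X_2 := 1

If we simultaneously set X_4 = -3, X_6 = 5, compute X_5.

2

Setting X_4 = -3, X_6 = 5 by intervention discards those variables' equations.
X_3 = 6 if X_1 >= 1 else -2  [with X_1=0]  = -2
X_5 = min(X_3, X_4) + 5  [with X_3=-2, X_4=-3]  = 2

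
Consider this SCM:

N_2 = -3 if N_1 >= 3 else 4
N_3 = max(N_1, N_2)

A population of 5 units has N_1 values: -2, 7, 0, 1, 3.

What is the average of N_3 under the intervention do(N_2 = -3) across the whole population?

The intervention sets N_2=-3 in all 5 units regardless of N_1. Recomputing N_3 per unit gives -2, 7, 0, 1, 3; average 1.8.

1.8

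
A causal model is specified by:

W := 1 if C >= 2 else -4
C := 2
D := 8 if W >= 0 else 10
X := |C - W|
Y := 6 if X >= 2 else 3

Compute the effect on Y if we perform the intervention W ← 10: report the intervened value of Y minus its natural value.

do(W=10) replaces the equation W := 1 if C >= 2 else -4 with the constant W = 10.
X = |C - W|  [with C=2, W=10]  = 8
Y = 6 if X >= 2 else 3  [with X=8]  = 6
Without intervention: W = 1 if C >= 2 else -4  [with C=2]  = 1; X = |C - W|  [with C=2, W=1]  = 1; Y = 6 if X >= 2 else 3  [with X=1]  = 3.
Change = 6 − 3 = 3.

3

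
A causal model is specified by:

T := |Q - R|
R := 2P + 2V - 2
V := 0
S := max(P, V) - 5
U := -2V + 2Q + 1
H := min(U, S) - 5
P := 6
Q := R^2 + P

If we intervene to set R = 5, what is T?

26

The intervention breaks the incoming arrows to R: R := 2P + 2V - 2 no longer applies, and R = 5.
Q = R^2 + P  [with R=5, P=6]  = 31
T = |Q - R|  [with Q=31, R=5]  = 26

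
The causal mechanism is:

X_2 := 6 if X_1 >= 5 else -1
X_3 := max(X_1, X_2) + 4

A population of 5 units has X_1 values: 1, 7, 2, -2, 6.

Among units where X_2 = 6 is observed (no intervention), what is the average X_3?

10.5

E[X_3|X_2=6] averages over only the 2 units with X_2=6 (X_1 = 7, 6): X_3 = 11, 10, mean 10.5.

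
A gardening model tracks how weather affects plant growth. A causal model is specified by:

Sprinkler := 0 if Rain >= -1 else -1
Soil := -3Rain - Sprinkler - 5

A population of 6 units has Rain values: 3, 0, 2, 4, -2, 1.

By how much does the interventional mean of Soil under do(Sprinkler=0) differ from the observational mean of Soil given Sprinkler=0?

do(Sprinkler=0) breaks Sprinkler's dependence on Rain. With Sprinkler=0 fixed, Soil across the units is -14, -5, -11, -17, 1, -8, mean -9.
E[Soil|Sprinkler=0] averages over only the 5 units with Sprinkler=0 (Rain = 3, 0, 2, 4, 1): Soil = -14, -5, -11, -17, -8, mean -11.
Difference = -9 − (-11) = 2.

2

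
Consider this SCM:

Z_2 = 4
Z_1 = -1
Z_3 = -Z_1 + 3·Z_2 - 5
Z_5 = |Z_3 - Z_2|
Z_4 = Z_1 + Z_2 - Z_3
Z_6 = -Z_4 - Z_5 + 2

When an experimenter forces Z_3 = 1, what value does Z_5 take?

3

do(Z_3=1) replaces the equation Z_3 = -Z_1 + 3·Z_2 - 5 with the constant Z_3 = 1.
Z_5 = |Z_3 - Z_2|  [with Z_3=1, Z_2=4]  = 3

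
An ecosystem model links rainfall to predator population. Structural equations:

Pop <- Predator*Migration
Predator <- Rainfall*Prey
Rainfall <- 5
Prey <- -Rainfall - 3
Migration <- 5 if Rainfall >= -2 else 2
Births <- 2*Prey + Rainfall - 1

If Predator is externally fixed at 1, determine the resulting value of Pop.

5

The intervention breaks the incoming arrows to Predator: Predator <- Rainfall*Prey no longer applies, and Predator = 1.
Migration = 5 if Rainfall >= -2 else 2  [with Rainfall=5]  = 5
Pop = Predator*Migration  [with Predator=1, Migration=5]  = 5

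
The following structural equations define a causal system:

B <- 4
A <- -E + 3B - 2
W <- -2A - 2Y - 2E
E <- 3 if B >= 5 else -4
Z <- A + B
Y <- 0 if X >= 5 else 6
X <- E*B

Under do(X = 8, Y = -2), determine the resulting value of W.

-16

Setting X = 8, Y = -2 by intervention discards those variables' equations.
E = 3 if B >= 5 else -4  [with B=4]  = -4
A = -E + 3B - 2  [with E=-4, B=4]  = 14
W = -2A - 2Y - 2E  [with A=14, Y=-2, E=-4]  = -16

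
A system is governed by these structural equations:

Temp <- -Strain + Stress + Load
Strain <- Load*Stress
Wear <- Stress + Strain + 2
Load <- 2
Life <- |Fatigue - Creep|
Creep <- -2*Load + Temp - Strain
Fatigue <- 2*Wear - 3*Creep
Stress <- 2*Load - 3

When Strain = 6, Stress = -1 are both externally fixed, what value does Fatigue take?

59

The joint intervention fixes Strain = 6, Stress = -1, removing each variable's own equation.
Temp = -Strain + Stress + Load  [with Strain=6, Stress=-1, Load=2]  = -5
Creep = -2*Load + Temp - Strain  [with Load=2, Temp=-5, Strain=6]  = -15
Wear = Stress + Strain + 2  [with Stress=-1, Strain=6]  = 7
Fatigue = 2*Wear - 3*Creep  [with Wear=7, Creep=-15]  = 59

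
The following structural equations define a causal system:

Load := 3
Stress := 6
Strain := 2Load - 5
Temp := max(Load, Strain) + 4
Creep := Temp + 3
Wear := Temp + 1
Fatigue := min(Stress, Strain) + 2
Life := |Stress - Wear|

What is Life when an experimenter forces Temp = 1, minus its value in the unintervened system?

do(Temp=1) replaces the equation Temp := max(Load, Strain) + 4 with the constant Temp = 1.
Wear = Temp + 1  [with Temp=1]  = 2
Life = |Stress - Wear|  [with Stress=6, Wear=2]  = 4
Without intervention: Strain = 2Load - 5  [with Load=3]  = 1; Temp = max(Load, Strain) + 4  [with Load=3, Strain=1]  = 7; Wear = Temp + 1  [with Temp=7]  = 8; Life = |Stress - Wear|  [with Stress=6, Wear=8]  = 2.
Change = 4 − 2 = 2.

2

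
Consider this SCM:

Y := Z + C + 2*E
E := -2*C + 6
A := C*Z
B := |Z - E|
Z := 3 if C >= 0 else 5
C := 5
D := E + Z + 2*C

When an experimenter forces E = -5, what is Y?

do(E=-5) replaces the equation E := -2*C + 6 with the constant E = -5.
Z = 3 if C >= 0 else 5  [with C=5]  = 3
Y = Z + C + 2*E  [with Z=3, C=5, E=-5]  = -2

-2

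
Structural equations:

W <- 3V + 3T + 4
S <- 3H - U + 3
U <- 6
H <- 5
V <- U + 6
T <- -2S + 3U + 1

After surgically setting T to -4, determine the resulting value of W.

28

Under do(T=-4), the mechanism T <- -2S + 3U + 1 is discarded; T is fixed at -4.
V = U + 6  [with U=6]  = 12
W = 3V + 3T + 4  [with V=12, T=-4]  = 28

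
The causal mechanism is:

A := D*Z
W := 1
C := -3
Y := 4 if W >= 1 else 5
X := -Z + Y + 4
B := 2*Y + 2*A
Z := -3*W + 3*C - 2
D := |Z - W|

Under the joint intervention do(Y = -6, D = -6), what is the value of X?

12

Under do(Y = -6, D = -6), each intervened variable's structural equation is replaced by its fixed value.
Z = -3*W + 3*C - 2  [with W=1, C=-3]  = -14
X = -Z + Y + 4  [with Z=-14, Y=-6]  = 12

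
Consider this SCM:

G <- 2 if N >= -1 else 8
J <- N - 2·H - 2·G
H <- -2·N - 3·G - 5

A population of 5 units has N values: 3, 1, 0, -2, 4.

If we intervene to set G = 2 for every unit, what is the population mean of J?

Under do(G=2), G's equation is replaced by G=2 for every unit. Per-unit J: 33, 23, 18, 8, 38. Mean = 24.

24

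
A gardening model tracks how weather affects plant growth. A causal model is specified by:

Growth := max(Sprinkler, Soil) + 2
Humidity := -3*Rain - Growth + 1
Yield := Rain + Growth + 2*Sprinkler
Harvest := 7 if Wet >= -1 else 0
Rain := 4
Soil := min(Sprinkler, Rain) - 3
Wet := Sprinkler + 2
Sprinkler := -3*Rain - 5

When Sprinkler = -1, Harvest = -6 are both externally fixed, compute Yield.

Setting Sprinkler = -1, Harvest = -6 by intervention discards those variables' equations.
Soil = min(Sprinkler, Rain) - 3  [with Sprinkler=-1, Rain=4]  = -4
Growth = max(Sprinkler, Soil) + 2  [with Sprinkler=-1, Soil=-4]  = 1
Yield = Rain + Growth + 2*Sprinkler  [with Rain=4, Growth=1, Sprinkler=-1]  = 3

3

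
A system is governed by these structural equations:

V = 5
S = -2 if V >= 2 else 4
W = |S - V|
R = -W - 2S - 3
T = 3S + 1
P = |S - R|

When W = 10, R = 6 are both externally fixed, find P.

8

Setting W = 10, R = 6 by intervention discards those variables' equations.
S = -2 if V >= 2 else 4  [with V=5]  = -2
P = |S - R|  [with S=-2, R=6]  = 8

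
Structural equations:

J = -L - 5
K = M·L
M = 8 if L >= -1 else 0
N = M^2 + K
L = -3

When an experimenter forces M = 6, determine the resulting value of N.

do(M=6) replaces the equation M = 8 if L >= -1 else 0 with the constant M = 6.
K = M·L  [with M=6, L=-3]  = -18
N = M^2 + K  [with M=6, K=-18]  = 18

18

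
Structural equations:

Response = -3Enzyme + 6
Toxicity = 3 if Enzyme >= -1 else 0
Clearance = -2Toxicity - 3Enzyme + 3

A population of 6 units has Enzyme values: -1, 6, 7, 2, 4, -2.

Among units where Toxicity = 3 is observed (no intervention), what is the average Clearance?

E[Clearance|Toxicity=3] averages over only the 5 units with Toxicity=3 (Enzyme = -1, 6, 7, 2, 4): Clearance = 0, -21, -24, -9, -15, mean -13.8.

-13.8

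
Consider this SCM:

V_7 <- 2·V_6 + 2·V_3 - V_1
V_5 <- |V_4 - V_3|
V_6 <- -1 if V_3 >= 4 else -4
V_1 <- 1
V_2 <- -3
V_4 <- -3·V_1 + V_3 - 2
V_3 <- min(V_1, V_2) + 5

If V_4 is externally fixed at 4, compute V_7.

The intervention breaks the incoming arrows to V_4: V_4 <- -3·V_1 + V_3 - 2 no longer applies, and V_4 = 4.
No directed path runs from V_4 to V_7, so V_7 keeps its natural value.
V_3 = min(V_1, V_2) + 5  [with V_1=1, V_2=-3]  = 2
V_6 = -1 if V_3 >= 4 else -4  [with V_3=2]  = -4
V_7 = 2·V_6 + 2·V_3 - V_1  [with V_6=-4, V_3=2, V_1=1]  = -5

-5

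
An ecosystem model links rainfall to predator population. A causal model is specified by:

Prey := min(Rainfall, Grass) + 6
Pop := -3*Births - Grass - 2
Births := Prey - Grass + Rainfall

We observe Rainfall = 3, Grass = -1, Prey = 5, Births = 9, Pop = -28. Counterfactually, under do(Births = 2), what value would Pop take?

Intervening sets Births = 2 and removes its equation (Births := Prey - Grass + Rainfall).
Pop = -3*Births - Grass - 2  [with Births=2, Grass=-1]  = -7

-7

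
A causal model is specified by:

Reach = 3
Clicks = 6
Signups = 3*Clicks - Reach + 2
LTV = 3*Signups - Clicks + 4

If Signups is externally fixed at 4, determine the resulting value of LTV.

The intervention breaks the incoming arrows to Signups: Signups = 3*Clicks - Reach + 2 no longer applies, and Signups = 4.
LTV = 3*Signups - Clicks + 4  [with Signups=4, Clicks=6]  = 10

10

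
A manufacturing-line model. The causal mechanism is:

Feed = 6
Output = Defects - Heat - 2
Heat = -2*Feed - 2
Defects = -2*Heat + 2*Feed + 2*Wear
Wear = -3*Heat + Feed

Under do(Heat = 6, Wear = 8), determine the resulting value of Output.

8

Under do(Heat = 6, Wear = 8), each intervened variable's structural equation is replaced by its fixed value.
Defects = -2*Heat + 2*Feed + 2*Wear  [with Heat=6, Feed=6, Wear=8]  = 16
Output = Defects - Heat - 2  [with Defects=16, Heat=6]  = 8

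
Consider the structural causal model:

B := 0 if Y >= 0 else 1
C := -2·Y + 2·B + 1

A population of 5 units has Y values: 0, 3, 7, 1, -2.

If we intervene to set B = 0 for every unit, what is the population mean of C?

-2.6

Under do(B=0), B's equation is replaced by B=0 for every unit. Per-unit C: 1, -5, -13, -1, 5. Mean = -2.6.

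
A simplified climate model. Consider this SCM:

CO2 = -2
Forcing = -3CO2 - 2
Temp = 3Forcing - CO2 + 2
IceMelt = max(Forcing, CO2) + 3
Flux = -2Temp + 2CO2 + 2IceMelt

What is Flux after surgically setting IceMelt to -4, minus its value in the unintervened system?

Intervening sets IceMelt = -4 and removes its equation (IceMelt = max(Forcing, CO2) + 3).
Forcing = -3CO2 - 2  [with CO2=-2]  = 4
Temp = 3Forcing - CO2 + 2  [with Forcing=4, CO2=-2]  = 16
Flux = -2Temp + 2CO2 + 2IceMelt  [with Temp=16, CO2=-2, IceMelt=-4]  = -44
Without intervention: Forcing = -3CO2 - 2  [with CO2=-2]  = 4; Temp = 3Forcing - CO2 + 2  [with Forcing=4, CO2=-2]  = 16; IceMelt = max(Forcing, CO2) + 3  [with Forcing=4, CO2=-2]  = 7; Flux = -2Temp + 2CO2 + 2IceMelt  [with Temp=16, CO2=-2, IceMelt=7]  = -22.
Change = -44 − (-22) = -22.

-22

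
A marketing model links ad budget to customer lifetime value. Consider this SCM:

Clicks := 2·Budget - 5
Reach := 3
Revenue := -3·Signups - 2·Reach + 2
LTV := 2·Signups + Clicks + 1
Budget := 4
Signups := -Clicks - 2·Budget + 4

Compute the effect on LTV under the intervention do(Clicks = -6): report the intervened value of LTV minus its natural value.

9

The intervention breaks the incoming arrows to Clicks: Clicks := 2·Budget - 5 no longer applies, and Clicks = -6.
Signups = -Clicks - 2·Budget + 4  [with Clicks=-6, Budget=4]  = 2
LTV = 2·Signups + Clicks + 1  [with Signups=2, Clicks=-6]  = -1
Without intervention: Clicks = 2·Budget - 5  [with Budget=4]  = 3; Signups = -Clicks - 2·Budget + 4  [with Clicks=3, Budget=4]  = -7; LTV = 2·Signups + Clicks + 1  [with Signups=-7, Clicks=3]  = -10.
Change = -1 − (-10) = 9.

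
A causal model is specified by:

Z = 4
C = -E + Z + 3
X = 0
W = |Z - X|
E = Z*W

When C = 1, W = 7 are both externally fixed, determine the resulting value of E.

28

Under do(C = 1, W = 7), each intervened variable's structural equation is replaced by its fixed value.
E = Z*W  [with Z=4, W=7]  = 28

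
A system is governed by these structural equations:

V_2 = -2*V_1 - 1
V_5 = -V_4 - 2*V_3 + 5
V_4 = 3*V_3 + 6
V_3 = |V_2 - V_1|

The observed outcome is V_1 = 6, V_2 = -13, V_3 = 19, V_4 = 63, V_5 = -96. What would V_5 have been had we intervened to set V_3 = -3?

14

do(V_3=-3) replaces the equation V_3 = |V_2 - V_1| with the constant V_3 = -3.
V_4 = 3*V_3 + 6  [with V_3=-3]  = -3
V_5 = -V_4 - 2*V_3 + 5  [with V_4=-3, V_3=-3]  = 14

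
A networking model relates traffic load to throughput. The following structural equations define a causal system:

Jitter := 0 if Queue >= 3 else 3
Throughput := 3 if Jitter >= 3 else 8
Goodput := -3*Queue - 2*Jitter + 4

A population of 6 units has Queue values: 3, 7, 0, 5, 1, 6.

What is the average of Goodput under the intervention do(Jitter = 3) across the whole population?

The intervention sets Jitter=3 in all 6 units regardless of Queue. Recomputing Goodput per unit gives -11, -23, -2, -17, -5, -20; average -13.

-13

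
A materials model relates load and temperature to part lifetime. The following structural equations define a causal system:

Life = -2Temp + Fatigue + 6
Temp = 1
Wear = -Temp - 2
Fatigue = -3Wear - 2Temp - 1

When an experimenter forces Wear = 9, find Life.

-26

Under do(Wear=9), the mechanism Wear = -Temp - 2 is discarded; Wear is fixed at 9.
Fatigue = -3Wear - 2Temp - 1  [with Wear=9, Temp=1]  = -30
Life = -2Temp + Fatigue + 6  [with Temp=1, Fatigue=-30]  = -26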